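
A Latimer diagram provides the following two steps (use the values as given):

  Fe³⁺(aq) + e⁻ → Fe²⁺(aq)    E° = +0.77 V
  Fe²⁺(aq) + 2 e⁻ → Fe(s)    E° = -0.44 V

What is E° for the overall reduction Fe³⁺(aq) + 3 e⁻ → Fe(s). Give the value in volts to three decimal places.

Since ΔG° = −nFE° is additive over sequential reductions, n₃E°₃ = n₁E°₁ + n₂E°₂.
E°₃ = (1×+0.77 + 2×-0.44) / 3 = (-0.110) / 3 = -0.037 V.

-0.037 V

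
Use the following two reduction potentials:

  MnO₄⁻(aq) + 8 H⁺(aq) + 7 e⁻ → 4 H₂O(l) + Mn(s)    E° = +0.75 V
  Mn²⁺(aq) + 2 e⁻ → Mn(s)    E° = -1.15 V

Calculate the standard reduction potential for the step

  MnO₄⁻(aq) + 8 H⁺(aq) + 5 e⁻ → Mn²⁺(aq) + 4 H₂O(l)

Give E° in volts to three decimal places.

+1.510 V

Sequential free energies add, so n₃E°₃ = n₁E°₁ + n₂E°₂.
With n₃ = 7, and the known step contributing 2×(-1.15) V, the unknown satisfies 5·E° = 7×(+0.75) − 2×(-1.15) = +7.550.
E° = +7.550 / 5 = +1.510 V.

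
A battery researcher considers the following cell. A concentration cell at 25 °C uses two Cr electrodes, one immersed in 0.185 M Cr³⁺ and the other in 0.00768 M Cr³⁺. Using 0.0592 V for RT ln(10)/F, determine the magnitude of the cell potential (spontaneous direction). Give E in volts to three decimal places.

For a concentration cell E°cell = 0. The 0.185 M side is the cathode (reduction is favoured where [Cr³⁺] is higher).
With n = 3, E = −(0.0592/3) log([Cr³⁺]ₐₙ/[Cr³⁺]꜀ₐₜ) = −(0.0592/3) log(0.00768/0.185) = −(0.0592/3)(-1.382) = +0.027 V.

+0.027 V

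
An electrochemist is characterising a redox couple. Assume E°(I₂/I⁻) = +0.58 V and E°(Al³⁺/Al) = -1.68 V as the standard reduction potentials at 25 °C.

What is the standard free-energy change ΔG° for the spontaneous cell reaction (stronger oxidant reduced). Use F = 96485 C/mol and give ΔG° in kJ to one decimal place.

I₂/I⁻ (E° = +0.58 V) is the cathode; Al³⁺/Al (E° = -1.68 V) is the anode, so E°cell = +2.26 V.
Balancing electrons gives n = 6 (lcm of 2 and 3).
ΔG° = −nFE° = −(6)(96485)(+2.26) = -1,308,337 J = -1308.3 kJ.

-1308.3 kJ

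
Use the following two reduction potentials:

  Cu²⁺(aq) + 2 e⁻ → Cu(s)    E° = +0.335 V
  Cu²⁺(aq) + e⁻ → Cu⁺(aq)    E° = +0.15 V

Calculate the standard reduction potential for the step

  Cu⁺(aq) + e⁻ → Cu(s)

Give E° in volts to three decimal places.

Sequential free energies add, so n₃E°₃ = n₁E°₁ + n₂E°₂.
With n₃ = 2, and the known step contributing 1×(+0.15) V, the unknown satisfies 1·E° = 2×(+0.335) − 1×(+0.15) = +0.520.
E° = +0.520 / 1 = +0.520 V.

+0.520 V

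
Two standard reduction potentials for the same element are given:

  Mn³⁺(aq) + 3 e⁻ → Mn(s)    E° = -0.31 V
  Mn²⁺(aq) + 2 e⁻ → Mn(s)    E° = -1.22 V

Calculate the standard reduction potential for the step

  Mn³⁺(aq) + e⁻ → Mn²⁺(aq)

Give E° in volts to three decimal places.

Sequential free energies add, so n₃E°₃ = n₁E°₁ + n₂E°₂.
With n₃ = 3, and the known step contributing 2×(-1.22) V, the unknown satisfies 1·E° = 3×(-0.31) − 2×(-1.22) = +1.510.
E° = +1.510 / 1 = +1.510 V.

+1.510 V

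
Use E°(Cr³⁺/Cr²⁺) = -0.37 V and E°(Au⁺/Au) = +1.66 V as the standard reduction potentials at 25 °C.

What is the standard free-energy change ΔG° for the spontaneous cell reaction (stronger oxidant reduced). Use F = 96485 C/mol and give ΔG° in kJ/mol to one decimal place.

Au⁺/Au (E° = +1.66 V) is the cathode; Cr³⁺/Cr²⁺ (E° = -0.37 V) is the anode, so E°cell = +2.03 V.
Balancing electrons gives n = 1 (lcm of 1 and 1).
ΔG° = −nFE° = −(1)(96485)(+2.03) = -195,865 J = -195.9 kJ/mol.

-195.9 kJ/mol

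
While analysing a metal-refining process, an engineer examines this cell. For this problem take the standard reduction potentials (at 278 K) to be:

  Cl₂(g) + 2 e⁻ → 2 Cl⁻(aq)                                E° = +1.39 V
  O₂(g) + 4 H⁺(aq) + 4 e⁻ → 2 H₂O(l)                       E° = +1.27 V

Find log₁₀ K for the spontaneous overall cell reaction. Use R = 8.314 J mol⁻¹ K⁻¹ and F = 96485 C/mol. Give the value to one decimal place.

8.7

Cathode: Cl₂/Cl⁻; anode: O₂/H₂O. E°cell = (+1.39) − (+1.27) = +0.12 V, with n = 4.
ΔG° = −nFE° = −RT ln K, so ln K = nFE°/(RT) = (4)(96485)(+0.12) / ((8.314)(278)) = 20.038.
log₁₀ K = 20.038 / ln 10 = 8.7.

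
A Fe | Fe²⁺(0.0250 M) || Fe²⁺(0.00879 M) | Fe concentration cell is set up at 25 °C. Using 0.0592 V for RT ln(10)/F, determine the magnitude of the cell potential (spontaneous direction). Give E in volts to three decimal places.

+0.013 V

For a concentration cell E°cell = 0. The 0.0250 M side is the cathode (reduction is favoured where [Fe²⁺] is higher).
With n = 2, E = −(0.0592/2) log([Fe²⁺]ₐₙ/[Fe²⁺]꜀ₐₜ) = −(0.0592/2) log(0.00879/0.025) = −(0.0592/2)(-0.454) = +0.013 V.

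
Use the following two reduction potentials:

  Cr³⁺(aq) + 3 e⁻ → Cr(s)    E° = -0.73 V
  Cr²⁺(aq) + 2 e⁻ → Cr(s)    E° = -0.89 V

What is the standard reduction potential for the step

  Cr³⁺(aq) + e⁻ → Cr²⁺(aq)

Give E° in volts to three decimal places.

-0.410 V

Sequential free energies add, so n₃E°₃ = n₁E°₁ + n₂E°₂.
With n₃ = 3, and the known step contributing 2×(-0.89) V, the unknown satisfies 1·E° = 3×(-0.73) − 2×(-0.89) = -0.410.
E° = -0.410 / 1 = -0.410 V.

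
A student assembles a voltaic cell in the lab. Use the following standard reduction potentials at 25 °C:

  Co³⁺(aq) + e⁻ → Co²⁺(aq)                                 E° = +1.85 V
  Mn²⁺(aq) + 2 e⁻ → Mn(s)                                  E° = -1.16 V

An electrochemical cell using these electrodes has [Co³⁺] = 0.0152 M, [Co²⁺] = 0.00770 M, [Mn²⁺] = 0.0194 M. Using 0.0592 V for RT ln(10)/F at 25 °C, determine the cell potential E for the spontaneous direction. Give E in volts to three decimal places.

Co³⁺/Co²⁺ is the cathode (higher E°), Mn²⁺/Mn the anode: E°cell = +1.85 − (-1.16) = +3.01 V, n = 2.
Overall: 2 Co³⁺(aq) + Mn(s) → 2 Co²⁺(aq) + Mn²⁺(aq)
Q = [Co²⁺]^2·[Mn²⁺] / ([Co³⁺]^2); log Q = -2.303.
E = E° − (0.0592/n) log Q = +3.01 − (0.0592/2)(-2.303) = +3.078 V.

+3.078 V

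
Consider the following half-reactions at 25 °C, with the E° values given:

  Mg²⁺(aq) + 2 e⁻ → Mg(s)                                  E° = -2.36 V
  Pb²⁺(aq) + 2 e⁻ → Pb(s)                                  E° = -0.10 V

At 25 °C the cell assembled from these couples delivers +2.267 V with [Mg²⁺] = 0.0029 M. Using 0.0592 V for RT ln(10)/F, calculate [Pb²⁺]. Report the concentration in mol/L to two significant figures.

0.0050 M

Pb²⁺/Pb is the cathode, Mg²⁺/Mg the anode: E°cell = +2.26 V, n = 2.
Overall reaction: Pb²⁺(aq) + Mg(s) → Pb(s) + Mg²⁺(aq); Q = [Mg²⁺]^1/[Pb²⁺]^1.
From E = E° − (0.0592/n) log Q: log Q = (E° − E)·n/0.0592 = (+2.26 − (+2.267))·2/0.0592 = -0.2365.
So 1·log[Pb²⁺] = 1·log(0.0029) − log Q = -2.5376 − (-0.2365) = -2.3011; [Pb²⁺] = 10^(-2.3011) ≈ 0.0050 M.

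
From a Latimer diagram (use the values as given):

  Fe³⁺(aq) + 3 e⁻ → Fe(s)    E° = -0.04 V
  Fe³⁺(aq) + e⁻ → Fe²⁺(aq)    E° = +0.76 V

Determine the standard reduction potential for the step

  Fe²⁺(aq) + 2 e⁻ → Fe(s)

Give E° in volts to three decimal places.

Sequential free energies add, so n₃E°₃ = n₁E°₁ + n₂E°₂.
With n₃ = 3, and the known step contributing 1×(+0.76) V, the unknown satisfies 2·E° = 3×(-0.04) − 1×(+0.76) = -0.880.
E° = -0.880 / 2 = -0.440 V.

-0.440 V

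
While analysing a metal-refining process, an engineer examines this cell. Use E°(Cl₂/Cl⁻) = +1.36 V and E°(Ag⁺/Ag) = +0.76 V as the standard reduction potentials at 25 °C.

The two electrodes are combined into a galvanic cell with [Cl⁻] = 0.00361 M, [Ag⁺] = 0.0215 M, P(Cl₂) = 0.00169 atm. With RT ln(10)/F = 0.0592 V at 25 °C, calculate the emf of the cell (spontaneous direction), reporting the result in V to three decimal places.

Cl₂/Cl⁻ is the cathode (higher E°), Ag⁺/Ag the anode: E°cell = +1.36 − (+0.76) = +0.60 V, n = 2.
Overall: Cl₂(g) + 2 Ag(s) → 2 Cl⁻(aq) + 2 Ag⁺(aq)
Q = [Cl⁻]^2·[Ag⁺]^2 / (P(Cl₂)); log Q = -5.448.
E = E° − (0.0592/n) log Q = +0.60 − (0.0592/2)(-5.448) = +0.761 V.

+0.761 V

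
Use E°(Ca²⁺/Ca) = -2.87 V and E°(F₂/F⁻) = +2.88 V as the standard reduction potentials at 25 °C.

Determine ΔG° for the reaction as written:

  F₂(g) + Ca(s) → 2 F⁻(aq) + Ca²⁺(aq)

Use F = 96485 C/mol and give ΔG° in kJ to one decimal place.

As written, F₂/F⁻ is reduced (cathode) and Ca²⁺/Ca is oxidised (anode), so E°cell = (+2.88) − (-2.87) = +5.75 V.
Balancing electrons gives n = 2.
ΔG° = −nFE° = −(2)(96485)(+5.75) = -1,109,578 J = -1109.6 kJ.

-1109.6 kJ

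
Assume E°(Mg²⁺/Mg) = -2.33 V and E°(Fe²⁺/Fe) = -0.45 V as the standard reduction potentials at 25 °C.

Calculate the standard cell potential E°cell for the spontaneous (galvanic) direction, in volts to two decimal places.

The Fe²⁺/Fe couple has the higher reduction potential, so it is the cathode; Mg²⁺/Mg is oxidised at the anode.
E°cell = E°(cathode) − E°(anode) = (-0.45) − (-2.33) = +1.88 V.

+1.88 V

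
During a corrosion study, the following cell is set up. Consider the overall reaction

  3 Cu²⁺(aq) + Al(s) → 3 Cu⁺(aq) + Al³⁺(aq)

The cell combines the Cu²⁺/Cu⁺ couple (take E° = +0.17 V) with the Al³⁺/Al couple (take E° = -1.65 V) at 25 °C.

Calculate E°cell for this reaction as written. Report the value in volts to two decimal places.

The Cu²⁺/Cu⁺ couple has the higher reduction potential, so it is the cathode; Al³⁺/Al is oxidised at the anode.
E°cell = E°(cathode) − E°(anode) = (+0.17) − (-1.65) = +1.82 V.

+1.82 V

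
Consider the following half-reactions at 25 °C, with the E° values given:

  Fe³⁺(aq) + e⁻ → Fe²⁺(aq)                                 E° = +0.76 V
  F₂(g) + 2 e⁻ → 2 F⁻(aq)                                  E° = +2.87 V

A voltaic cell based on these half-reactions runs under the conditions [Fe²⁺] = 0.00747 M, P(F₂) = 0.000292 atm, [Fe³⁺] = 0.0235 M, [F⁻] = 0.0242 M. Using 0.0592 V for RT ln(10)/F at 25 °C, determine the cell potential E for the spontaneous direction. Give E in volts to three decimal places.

F₂/F⁻ is the cathode (higher E°), Fe³⁺/Fe²⁺ the anode: E°cell = +2.87 − (+0.76) = +2.11 V, n = 2.
Overall: F₂(g) + 2 Fe²⁺(aq) → 2 F⁻(aq) + 2 Fe³⁺(aq)
Q = [F⁻]^2·[Fe³⁺]^2 / (P(F₂)·[Fe²⁺]^2); log Q = 1.298.
E = E° − (0.0592/n) log Q = +2.11 − (0.0592/2)(1.298) = +2.072 V.

+2.072 V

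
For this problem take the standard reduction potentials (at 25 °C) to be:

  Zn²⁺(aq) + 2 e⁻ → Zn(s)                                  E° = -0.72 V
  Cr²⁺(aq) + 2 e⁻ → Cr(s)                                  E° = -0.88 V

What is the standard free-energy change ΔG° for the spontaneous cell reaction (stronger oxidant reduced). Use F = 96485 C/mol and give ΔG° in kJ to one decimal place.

-30.9 kJ

Zn²⁺/Zn (E° = -0.72 V) is the cathode; Cr²⁺/Cr (E° = -0.88 V) is the anode, so E°cell = +0.16 V.
Balancing electrons gives n = 2 (lcm of 2 and 2).
ΔG° = −nFE° = −(2)(96485)(+0.16) = -30,875 J = -30.9 kJ.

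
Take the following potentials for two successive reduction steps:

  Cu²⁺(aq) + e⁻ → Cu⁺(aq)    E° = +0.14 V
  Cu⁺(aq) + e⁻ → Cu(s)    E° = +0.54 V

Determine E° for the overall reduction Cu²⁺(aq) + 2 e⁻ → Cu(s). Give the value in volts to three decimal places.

Adding the free-energy changes (−nFE°) of the two steps gives −n₃FE°₃ = −n₁FE°₁ − n₂FE°₂.
E°₃ = (1×+0.14 + 1×+0.54) / 2 = (+0.680) / 2 = +0.340 V.

+0.340 V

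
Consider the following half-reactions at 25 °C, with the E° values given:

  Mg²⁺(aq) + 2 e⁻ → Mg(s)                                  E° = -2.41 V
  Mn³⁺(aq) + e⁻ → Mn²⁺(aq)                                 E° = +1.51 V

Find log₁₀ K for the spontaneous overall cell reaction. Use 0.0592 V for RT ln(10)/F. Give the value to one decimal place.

Cathode: Mn³⁺/Mn²⁺; anode: Mg²⁺/Mg. E°cell = +3.92 V, n = 2.
log K = nE°cell / 0.0592 = (2)(+3.92) / 0.0592 = 132.4.

132.4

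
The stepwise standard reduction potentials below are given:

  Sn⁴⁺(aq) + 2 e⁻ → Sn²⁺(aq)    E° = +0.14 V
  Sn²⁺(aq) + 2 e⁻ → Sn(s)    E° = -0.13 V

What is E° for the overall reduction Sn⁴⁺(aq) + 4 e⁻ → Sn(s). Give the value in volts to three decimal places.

+0.005 V

Since ΔG° = −nFE° is additive over sequential reductions, n₃E°₃ = n₁E°₁ + n₂E°₂.
E°₃ = (2×+0.14 + 2×-0.13) / 4 = (+0.020) / 4 = +0.005 V.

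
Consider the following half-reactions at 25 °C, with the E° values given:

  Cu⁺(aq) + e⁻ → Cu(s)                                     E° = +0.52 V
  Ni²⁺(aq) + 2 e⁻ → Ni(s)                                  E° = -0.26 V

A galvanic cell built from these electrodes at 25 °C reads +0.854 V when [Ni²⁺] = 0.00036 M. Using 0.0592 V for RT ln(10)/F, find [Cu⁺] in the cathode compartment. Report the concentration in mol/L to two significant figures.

0.34 M

Cu⁺/Cu is the cathode, Ni²⁺/Ni the anode: E°cell = +0.78 V, n = 2.
Overall reaction: 2 Cu⁺(aq) + Ni(s) → 2 Cu(s) + Ni²⁺(aq); Q = [Ni²⁺]^1/[Cu⁺]^2.
From E = E° − (0.0592/n) log Q: log Q = (E° − E)·n/0.0592 = (+0.78 − (+0.854))·2/0.0592 = -2.5000.
So 2·log[Cu⁺] = 1·log(0.00036) − log Q = -3.4437 − (-2.5000) = -0.9437; log[Cu⁺] = -0.9437 / 2 = -0.4718; [Cu⁺] = 10^(-0.4718) ≈ 0.34 M.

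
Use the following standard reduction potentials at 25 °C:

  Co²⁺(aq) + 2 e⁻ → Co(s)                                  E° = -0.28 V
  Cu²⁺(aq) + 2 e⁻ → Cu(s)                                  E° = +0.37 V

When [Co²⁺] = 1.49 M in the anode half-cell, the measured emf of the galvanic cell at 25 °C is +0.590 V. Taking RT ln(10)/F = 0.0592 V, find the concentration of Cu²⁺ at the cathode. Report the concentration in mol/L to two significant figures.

0.014 M

Cu²⁺/Cu is the cathode, Co²⁺/Co the anode: E°cell = +0.65 V, n = 2.
Overall reaction: Cu²⁺(aq) + Co(s) → Cu(s) + Co²⁺(aq); Q = [Co²⁺]^1/[Cu²⁺]^1.
From E = E° − (0.0592/n) log Q: log Q = (E° − E)·n/0.0592 = (+0.65 − (+0.590))·2/0.0592 = 2.0270.
So 1·log[Cu²⁺] = 1·log(1.49) − log Q = 0.1732 − (2.0270) = -1.8538; [Cu²⁺] = 10^(-1.8538) ≈ 0.014 M.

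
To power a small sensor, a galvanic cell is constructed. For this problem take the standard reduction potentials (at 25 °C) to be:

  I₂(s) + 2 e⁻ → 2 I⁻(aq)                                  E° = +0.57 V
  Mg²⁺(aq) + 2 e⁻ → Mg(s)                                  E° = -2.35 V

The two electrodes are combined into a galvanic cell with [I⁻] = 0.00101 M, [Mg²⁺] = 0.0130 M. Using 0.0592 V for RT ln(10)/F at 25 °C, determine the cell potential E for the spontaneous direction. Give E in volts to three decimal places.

+3.153 V

I₂/I⁻ is the cathode (higher E°), Mg²⁺/Mg the anode: E°cell = +0.57 − (-2.35) = +2.92 V, n = 2.
Overall: I₂(s) + Mg(s) → 2 I⁻(aq) + Mg²⁺(aq)
Q = [I⁻]^2·[Mg²⁺]; log Q = -7.877.
E = E° − (0.0592/n) log Q = +2.92 − (0.0592/2)(-7.877) = +3.153 V.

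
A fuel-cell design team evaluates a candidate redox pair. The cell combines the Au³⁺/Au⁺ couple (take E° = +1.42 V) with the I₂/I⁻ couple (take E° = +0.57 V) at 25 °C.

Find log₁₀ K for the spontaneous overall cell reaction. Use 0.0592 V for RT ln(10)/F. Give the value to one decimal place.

Cathode: Au³⁺/Au⁺; anode: I₂/I⁻. E°cell = +0.85 V, n = 2.
log K = nE°cell / 0.0592 = (2)(+0.85) / 0.0592 = 28.7.

28.7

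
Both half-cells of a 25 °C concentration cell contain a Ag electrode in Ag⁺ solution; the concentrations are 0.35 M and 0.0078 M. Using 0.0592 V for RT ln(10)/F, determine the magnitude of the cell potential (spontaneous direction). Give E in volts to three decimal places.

For a concentration cell E°cell = 0. The 0.35 M side is the cathode (reduction is favoured where [Ag⁺] is higher).
With n = 1, E = −(0.0592/1) log([Ag⁺]ₐₙ/[Ag⁺]꜀ₐₜ) = −(0.0592/1) log(0.0078/0.35) = −(0.0592/1)(-1.652) = +0.098 V.

+0.098 V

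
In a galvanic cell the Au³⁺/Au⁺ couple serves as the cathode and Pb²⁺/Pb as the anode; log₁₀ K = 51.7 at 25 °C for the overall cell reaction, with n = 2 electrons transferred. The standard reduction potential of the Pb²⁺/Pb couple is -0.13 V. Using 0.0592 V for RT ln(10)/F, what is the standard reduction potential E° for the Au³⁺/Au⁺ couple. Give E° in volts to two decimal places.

E°cell = (0.0592/n)·log K = (0.0592/2)(51.7) = +1.530 V.
Since Au³⁺/Au⁺ is the cathode and Pb²⁺/Pb the anode, E°cell = E°(Au³⁺/Au⁺) − E°(Pb²⁺/Pb).
So E°(Au³⁺/Au⁺) = E°cell + E°(Pb²⁺/Pb) = +1.530 + (-0.13) = +1.40 V.

+1.40 V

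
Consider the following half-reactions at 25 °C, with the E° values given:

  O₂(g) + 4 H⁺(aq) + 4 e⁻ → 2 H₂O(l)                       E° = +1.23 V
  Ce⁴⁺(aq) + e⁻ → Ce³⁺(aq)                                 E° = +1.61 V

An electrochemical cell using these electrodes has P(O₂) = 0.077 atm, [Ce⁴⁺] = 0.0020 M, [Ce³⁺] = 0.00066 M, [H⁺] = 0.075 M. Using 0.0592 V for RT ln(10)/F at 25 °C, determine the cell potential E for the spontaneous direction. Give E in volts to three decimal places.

+0.492 V

Ce⁴⁺/Ce³⁺ is the cathode (higher E°), O₂/H₂O the anode: E°cell = +1.61 − (+1.23) = +0.38 V, n = 4.
Overall: 4 Ce⁴⁺(aq) + 2 H₂O(l) → 4 Ce³⁺(aq) + O₂(g) + 4 H⁺(aq)
Q = [Ce³⁺]^4·P(O₂)·[H⁺]^4 / ([Ce⁴⁺]^4); log Q = -7.539.
E = E° − (0.0592/n) log Q = +0.38 − (0.0592/4)(-7.539) = +0.492 V.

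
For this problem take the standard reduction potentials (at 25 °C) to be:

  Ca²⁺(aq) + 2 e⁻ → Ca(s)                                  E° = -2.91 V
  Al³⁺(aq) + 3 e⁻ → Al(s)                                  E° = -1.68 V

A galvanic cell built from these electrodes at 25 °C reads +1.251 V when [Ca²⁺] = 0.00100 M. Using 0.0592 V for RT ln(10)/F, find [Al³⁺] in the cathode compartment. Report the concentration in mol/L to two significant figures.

0.00037 M

Al³⁺/Al is the cathode, Ca²⁺/Ca the anode: E°cell = +1.23 V, n = 6.
Overall reaction: 2 Al³⁺(aq) + 3 Ca(s) → 2 Al(s) + 3 Ca²⁺(aq); Q = [Ca²⁺]^3/[Al³⁺]^2.
From E = E° − (0.0592/n) log Q: log Q = (E° − E)·n/0.0592 = (+1.23 − (+1.251))·6/0.0592 = -2.1284.
So 2·log[Al³⁺] = 3·log(0.001) − log Q = -9.0000 − (-2.1284) = -6.8716; log[Al³⁺] = -6.8716 / 2 = -3.4358; [Al³⁺] = 10^(-3.4358) ≈ 0.00037 M.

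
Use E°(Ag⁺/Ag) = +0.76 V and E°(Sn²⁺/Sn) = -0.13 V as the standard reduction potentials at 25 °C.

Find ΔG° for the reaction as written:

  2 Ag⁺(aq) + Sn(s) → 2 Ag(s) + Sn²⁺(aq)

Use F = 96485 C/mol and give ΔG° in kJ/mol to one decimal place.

As written, Ag⁺/Ag is reduced (cathode) and Sn²⁺/Sn is oxidised (anode), so E°cell = (+0.76) − (-0.13) = +0.89 V.
Balancing electrons gives n = 2.
ΔG° = −nFE° = −(2)(96485)(+0.89) = -171,743 J = -171.7 kJ/mol.

-171.7 kJ/mol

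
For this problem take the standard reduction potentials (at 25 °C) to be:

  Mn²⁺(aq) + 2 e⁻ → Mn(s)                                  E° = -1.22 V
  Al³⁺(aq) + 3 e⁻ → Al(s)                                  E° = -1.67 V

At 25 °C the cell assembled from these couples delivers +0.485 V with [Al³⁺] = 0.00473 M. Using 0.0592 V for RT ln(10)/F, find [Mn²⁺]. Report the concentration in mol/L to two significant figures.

Mn²⁺/Mn is the cathode, Al³⁺/Al the anode: E°cell = +0.45 V, n = 6.
Overall reaction: 3 Mn²⁺(aq) + 2 Al(s) → 3 Mn(s) + 2 Al³⁺(aq); Q = [Al³⁺]^2/[Mn²⁺]^3.
From E = E° − (0.0592/n) log Q: log Q = (E° − E)·n/0.0592 = (+0.45 − (+0.485))·6/0.0592 = -3.5473.
So 3·log[Mn²⁺] = 2·log(0.00473) − log Q = -4.6503 − (-3.5473) = -1.1030; log[Mn²⁺] = -1.1030 / 3 = -0.3677; [Mn²⁺] = 10^(-0.3677) ≈ 0.43 M.

0.43 M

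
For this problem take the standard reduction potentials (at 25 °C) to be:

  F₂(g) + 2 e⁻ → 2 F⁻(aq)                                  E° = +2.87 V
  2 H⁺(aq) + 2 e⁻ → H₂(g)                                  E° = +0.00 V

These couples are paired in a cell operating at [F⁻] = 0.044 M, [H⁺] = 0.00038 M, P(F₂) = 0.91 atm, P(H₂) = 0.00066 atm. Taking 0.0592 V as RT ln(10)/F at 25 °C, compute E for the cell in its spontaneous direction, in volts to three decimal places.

+3.057 V

F₂/F⁻ is the cathode (higher E°), H⁺/H₂ the anode: E°cell = +2.87 − (+0.00) = +2.87 V, n = 2.
Overall: F₂(g) + H₂(g) → 2 F⁻(aq) + 2 H⁺(aq)
Q = [F⁻]^2·[H⁺]^2 / (P(F₂)·P(H₂)); log Q = -6.332.
E = E° − (0.0592/n) log Q = +2.87 − (0.0592/2)(-6.332) = +3.057 V.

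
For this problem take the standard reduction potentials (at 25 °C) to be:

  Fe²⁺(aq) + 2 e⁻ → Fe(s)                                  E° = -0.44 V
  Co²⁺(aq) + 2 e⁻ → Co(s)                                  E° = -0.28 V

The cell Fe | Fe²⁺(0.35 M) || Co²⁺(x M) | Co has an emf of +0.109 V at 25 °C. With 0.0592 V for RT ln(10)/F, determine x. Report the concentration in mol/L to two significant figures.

0.0066 M

Co²⁺/Co is the cathode, Fe²⁺/Fe the anode: E°cell = +0.16 V, n = 2.
Overall reaction: Co²⁺(aq) + Fe(s) → Co(s) + Fe²⁺(aq); Q = [Fe²⁺]^1/[Co²⁺]^1.
From E = E° − (0.0592/n) log Q: log Q = (E° − E)·n/0.0592 = (+0.16 − (+0.109))·2/0.0592 = 1.7230.
So 1·log[Co²⁺] = 1·log(0.35) − log Q = -0.4559 − (1.7230) = -2.1789; [Co²⁺] = 10^(-2.1789) ≈ 0.0066 M.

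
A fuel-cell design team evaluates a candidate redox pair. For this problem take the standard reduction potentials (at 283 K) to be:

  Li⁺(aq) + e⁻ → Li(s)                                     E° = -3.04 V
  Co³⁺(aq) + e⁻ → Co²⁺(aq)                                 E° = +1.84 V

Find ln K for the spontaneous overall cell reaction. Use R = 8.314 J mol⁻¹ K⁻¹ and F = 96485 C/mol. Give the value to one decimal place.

Cathode: Co³⁺/Co²⁺; anode: Li⁺/Li. E°cell = (+1.84) − (-3.04) = +4.88 V, with n = 1.
ΔG° = −nFE° = −RT ln K, so ln K = nFE°/(RT) = (1)(96485)(+4.88) / ((8.314)(283)) = 200.117.

200.1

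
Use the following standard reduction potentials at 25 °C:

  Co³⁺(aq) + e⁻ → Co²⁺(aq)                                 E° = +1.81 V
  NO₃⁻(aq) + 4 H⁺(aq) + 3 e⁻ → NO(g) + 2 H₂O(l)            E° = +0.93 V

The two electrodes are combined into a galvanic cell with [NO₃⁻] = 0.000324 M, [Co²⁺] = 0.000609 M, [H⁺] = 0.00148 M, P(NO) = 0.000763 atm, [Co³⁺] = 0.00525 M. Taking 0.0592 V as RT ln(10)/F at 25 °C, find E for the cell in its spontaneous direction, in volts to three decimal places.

+1.166 V

Co³⁺/Co²⁺ is the cathode (higher E°), NO₃⁻/NO the anode: E°cell = +1.81 − (+0.93) = +0.88 V, n = 3.
Overall: 3 Co³⁺(aq) + NO(g) + 2 H₂O(l) → 3 Co²⁺(aq) + NO₃⁻(aq) + 4 H⁺(aq)
Q = [Co²⁺]^3·[NO₃⁻]·[H⁺]^4 / ([Co³⁺]^3·P(NO)); log Q = -14.498.
E = E° − (0.0592/n) log Q = +0.88 − (0.0592/3)(-14.498) = +1.166 V.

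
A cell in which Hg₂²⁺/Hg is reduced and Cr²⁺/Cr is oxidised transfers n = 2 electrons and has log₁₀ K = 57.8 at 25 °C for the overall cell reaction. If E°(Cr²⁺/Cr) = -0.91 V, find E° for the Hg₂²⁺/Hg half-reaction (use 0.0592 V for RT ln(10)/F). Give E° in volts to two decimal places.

E°cell = (0.0592/n)·log K = (0.0592/2)(57.8) = +1.711 V.
Since Hg₂²⁺/Hg is the cathode and Cr²⁺/Cr the anode, E°cell = E°(Hg₂²⁺/Hg) − E°(Cr²⁺/Cr).
So E°(Hg₂²⁺/Hg) = E°cell + E°(Cr²⁺/Cr) = +1.711 + (-0.91) = +0.80 V.

+0.80 V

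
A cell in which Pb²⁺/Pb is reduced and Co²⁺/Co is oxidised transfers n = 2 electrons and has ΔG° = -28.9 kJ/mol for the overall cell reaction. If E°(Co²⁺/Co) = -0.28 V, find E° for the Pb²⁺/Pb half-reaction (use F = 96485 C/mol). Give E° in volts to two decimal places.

E°cell = −ΔG°/(nF) = −(-28.9×10³)/((2)(96485)) = +0.150 V.
Since Pb²⁺/Pb is the cathode and Co²⁺/Co the anode, E°cell = E°(Pb²⁺/Pb) − E°(Co²⁺/Co).
So E°(Pb²⁺/Pb) = E°cell + E°(Co²⁺/Co) = +0.150 + (-0.28) = -0.13 V.

-0.13 V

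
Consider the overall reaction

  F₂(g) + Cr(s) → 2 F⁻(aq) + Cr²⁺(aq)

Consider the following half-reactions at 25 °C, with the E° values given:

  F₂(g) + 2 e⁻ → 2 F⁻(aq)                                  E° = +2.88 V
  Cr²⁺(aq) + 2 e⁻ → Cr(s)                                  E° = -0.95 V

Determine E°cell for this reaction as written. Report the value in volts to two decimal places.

The F₂/F⁻ couple has the higher reduction potential, so it is the cathode; Cr²⁺/Cr is oxidised at the anode.
E°cell = E°(cathode) − E°(anode) = (+2.88) − (-0.95) = +3.83 V.

+3.83 V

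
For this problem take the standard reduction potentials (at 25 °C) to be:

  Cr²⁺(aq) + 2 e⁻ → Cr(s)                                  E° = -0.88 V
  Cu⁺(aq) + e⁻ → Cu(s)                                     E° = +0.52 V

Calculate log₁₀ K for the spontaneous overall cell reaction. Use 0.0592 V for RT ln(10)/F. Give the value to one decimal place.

47.3

Cathode: Cu⁺/Cu; anode: Cr²⁺/Cr. E°cell = +1.40 V, n = 2.
log K = nE°cell / 0.0592 = (2)(+1.40) / 0.0592 = 47.3.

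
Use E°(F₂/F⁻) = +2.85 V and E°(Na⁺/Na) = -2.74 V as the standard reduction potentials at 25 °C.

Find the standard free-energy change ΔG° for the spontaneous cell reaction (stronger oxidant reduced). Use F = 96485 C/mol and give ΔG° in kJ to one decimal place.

F₂/F⁻ (E° = +2.85 V) is the cathode; Na⁺/Na (E° = -2.74 V) is the anode, so E°cell = +5.59 V.
Balancing electrons gives n = 2 (lcm of 2 and 1).
ΔG° = −nFE° = −(2)(96485)(+5.59) = -1,078,702 J = -1078.7 kJ.

-1078.7 kJ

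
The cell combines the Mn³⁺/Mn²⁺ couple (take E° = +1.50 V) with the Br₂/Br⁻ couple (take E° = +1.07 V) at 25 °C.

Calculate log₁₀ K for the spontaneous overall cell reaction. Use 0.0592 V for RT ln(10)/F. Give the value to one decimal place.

14.5

Cathode: Mn³⁺/Mn²⁺; anode: Br₂/Br⁻. E°cell = +0.43 V, n = 2.
log K = nE°cell / 0.0592 = (2)(+0.43) / 0.0592 = 14.5.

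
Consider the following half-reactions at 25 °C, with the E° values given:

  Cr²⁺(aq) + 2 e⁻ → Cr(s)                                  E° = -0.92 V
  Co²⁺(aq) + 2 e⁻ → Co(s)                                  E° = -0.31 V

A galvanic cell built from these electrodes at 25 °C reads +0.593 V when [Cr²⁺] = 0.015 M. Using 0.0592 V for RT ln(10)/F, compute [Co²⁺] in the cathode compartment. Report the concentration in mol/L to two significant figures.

Co²⁺/Co is the cathode, Cr²⁺/Cr the anode: E°cell = +0.61 V, n = 2.
Overall reaction: Co²⁺(aq) + Cr(s) → Co(s) + Cr²⁺(aq); Q = [Cr²⁺]^1/[Co²⁺]^1.
From E = E° − (0.0592/n) log Q: log Q = (E° − E)·n/0.0592 = (+0.61 − (+0.593))·2/0.0592 = 0.5743.
So 1·log[Co²⁺] = 1·log(0.015) − log Q = -1.8239 − (0.5743) = -2.3982; [Co²⁺] = 10^(-2.3982) ≈ 0.0040 M.

0.0040 M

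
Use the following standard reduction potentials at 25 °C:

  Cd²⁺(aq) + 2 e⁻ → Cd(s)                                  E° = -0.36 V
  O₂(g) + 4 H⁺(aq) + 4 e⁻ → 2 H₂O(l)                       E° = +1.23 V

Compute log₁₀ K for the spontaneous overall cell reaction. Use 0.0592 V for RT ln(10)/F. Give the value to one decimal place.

107.4

Cathode: O₂/H₂O; anode: Cd²⁺/Cd. E°cell = +1.59 V, n = 4.
log K = nE°cell / 0.0592 = (4)(+1.59) / 0.0592 = 107.4.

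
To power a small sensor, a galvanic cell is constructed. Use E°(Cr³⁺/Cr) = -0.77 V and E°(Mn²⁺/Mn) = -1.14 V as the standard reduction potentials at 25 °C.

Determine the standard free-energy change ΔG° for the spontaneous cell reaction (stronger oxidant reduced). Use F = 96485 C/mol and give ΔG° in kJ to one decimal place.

-214.2 kJ

Cr³⁺/Cr (E° = -0.77 V) is the cathode; Mn²⁺/Mn (E° = -1.14 V) is the anode, so E°cell = +0.37 V.
Balancing electrons gives n = 6 (lcm of 3 and 2).
ΔG° = −nFE° = −(6)(96485)(+0.37) = -214,197 J = -214.2 kJ.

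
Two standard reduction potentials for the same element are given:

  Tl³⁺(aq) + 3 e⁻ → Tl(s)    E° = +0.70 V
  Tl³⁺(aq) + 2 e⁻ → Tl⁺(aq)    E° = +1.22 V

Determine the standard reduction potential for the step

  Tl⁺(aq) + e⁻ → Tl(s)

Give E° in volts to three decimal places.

-0.340 V

Sequential free energies add, so n₃E°₃ = n₁E°₁ + n₂E°₂.
With n₃ = 3, and the known step contributing 2×(+1.22) V, the unknown satisfies 1·E° = 3×(+0.70) − 2×(+1.22) = -0.340.
E° = -0.340 / 1 = -0.340 V.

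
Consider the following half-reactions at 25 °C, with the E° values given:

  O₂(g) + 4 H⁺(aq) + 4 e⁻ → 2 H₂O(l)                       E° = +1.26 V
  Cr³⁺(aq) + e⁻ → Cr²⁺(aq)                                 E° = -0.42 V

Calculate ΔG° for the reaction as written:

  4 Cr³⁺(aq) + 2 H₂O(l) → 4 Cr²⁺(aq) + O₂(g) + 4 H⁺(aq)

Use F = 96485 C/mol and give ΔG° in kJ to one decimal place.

+648.4 kJ

As written, Cr³⁺/Cr²⁺ is reduced (cathode) and O₂/H₂O is oxidised (anode), so E°cell = (-0.42) − (+1.26) = -1.68 V.
Balancing electrons gives n = 4.
ΔG° = −nFE° = −(4)(96485)(-1.68) = 648,379 J = +648.4 kJ.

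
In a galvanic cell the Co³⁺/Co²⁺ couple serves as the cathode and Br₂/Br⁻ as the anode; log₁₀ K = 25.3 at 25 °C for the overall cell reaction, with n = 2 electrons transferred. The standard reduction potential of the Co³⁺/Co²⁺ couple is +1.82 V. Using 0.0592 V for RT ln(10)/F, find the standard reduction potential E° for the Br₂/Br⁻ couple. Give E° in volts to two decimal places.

E°cell = (0.0592/n)·log K = (0.0592/2)(25.3) = +0.749 V.
Since Co³⁺/Co²⁺ is the cathode and Br₂/Br⁻ the anode, E°cell = E°(Co³⁺/Co²⁺) − E°(Br₂/Br⁻).
So E°(Br₂/Br⁻) = E°(Co³⁺/Co²⁺) − E°cell = (+1.82) − (+0.749) = +1.07 V.

+1.07 V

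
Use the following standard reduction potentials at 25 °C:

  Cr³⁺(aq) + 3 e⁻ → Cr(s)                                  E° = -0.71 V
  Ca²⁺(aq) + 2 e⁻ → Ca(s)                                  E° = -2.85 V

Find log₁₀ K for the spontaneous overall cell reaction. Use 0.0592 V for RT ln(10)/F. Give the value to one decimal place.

Cathode: Cr³⁺/Cr; anode: Ca²⁺/Ca. E°cell = +2.14 V, n = 6.
log K = nE°cell / 0.0592 = (6)(+2.14) / 0.0592 = 216.9.

216.9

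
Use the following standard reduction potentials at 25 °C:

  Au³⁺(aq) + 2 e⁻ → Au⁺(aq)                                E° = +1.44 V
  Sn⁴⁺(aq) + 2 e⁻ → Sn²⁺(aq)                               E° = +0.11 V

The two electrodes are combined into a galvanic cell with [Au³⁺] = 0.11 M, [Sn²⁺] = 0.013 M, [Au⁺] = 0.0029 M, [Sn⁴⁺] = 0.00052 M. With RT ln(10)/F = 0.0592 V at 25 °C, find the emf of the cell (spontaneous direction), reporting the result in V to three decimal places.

Au³⁺/Au⁺ is the cathode (higher E°), Sn⁴⁺/Sn²⁺ the anode: E°cell = +1.44 − (+0.11) = +1.33 V, n = 2.
Overall: Au³⁺(aq) + Sn²⁺(aq) → Au⁺(aq) + Sn⁴⁺(aq)
Q = [Au⁺]·[Sn⁴⁺] / ([Au³⁺]·[Sn²⁺]); log Q = -2.977.
E = E° − (0.0592/n) log Q = +1.33 − (0.0592/2)(-2.977) = +1.418 V.

+1.418 V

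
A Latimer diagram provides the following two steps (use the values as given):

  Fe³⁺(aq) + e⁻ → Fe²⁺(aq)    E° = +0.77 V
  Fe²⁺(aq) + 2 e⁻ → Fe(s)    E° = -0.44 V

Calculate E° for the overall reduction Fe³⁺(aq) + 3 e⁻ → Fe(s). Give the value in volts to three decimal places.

-0.037 V

Since ΔG° = −nFE° is additive over sequential reductions, n₃E°₃ = n₁E°₁ + n₂E°₂.
E°₃ = (1×+0.77 + 2×-0.44) / 3 = (-0.110) / 3 = -0.037 V.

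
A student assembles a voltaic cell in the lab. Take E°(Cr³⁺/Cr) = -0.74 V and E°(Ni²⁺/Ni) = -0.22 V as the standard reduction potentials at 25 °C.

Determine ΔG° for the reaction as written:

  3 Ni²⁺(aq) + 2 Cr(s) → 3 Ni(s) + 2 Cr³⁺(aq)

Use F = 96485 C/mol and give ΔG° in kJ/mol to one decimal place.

As written, Ni²⁺/Ni is reduced (cathode) and Cr³⁺/Cr is oxidised (anode), so E°cell = (-0.22) − (-0.74) = +0.52 V.
Balancing electrons gives n = 6.
ΔG° = −nFE° = −(6)(96485)(+0.52) = -301,033 J = -301.0 kJ/mol.

-301.0 kJ/mol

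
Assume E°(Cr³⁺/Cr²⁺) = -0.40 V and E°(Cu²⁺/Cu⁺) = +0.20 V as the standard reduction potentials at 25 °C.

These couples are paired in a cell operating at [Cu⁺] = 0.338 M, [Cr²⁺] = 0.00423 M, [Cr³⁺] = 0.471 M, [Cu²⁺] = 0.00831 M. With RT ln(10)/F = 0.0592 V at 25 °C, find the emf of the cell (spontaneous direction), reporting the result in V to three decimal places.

Cu²⁺/Cu⁺ is the cathode (higher E°), Cr³⁺/Cr²⁺ the anode: E°cell = +0.20 − (-0.40) = +0.60 V, n = 1.
Overall: Cu²⁺(aq) + Cr²⁺(aq) → Cu⁺(aq) + Cr³⁺(aq)
Q = [Cu⁺]·[Cr³⁺] / ([Cu²⁺]·[Cr²⁺]); log Q = 3.656.
E = E° − (0.0592/n) log Q = +0.60 − (0.0592/1)(3.656) = +0.384 V.

+0.384 V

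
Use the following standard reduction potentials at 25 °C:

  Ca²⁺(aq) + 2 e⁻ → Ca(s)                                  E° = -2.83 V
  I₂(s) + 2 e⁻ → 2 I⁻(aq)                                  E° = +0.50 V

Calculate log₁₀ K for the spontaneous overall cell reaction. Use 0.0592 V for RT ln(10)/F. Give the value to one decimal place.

112.5

Cathode: I₂/I⁻; anode: Ca²⁺/Ca. E°cell = +3.33 V, n = 2.
log K = nE°cell / 0.0592 = (2)(+3.33) / 0.0592 = 112.5.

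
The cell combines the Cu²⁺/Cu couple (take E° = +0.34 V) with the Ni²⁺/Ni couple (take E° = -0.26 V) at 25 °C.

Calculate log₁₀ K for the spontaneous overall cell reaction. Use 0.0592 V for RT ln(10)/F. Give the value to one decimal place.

20.3

Cathode: Cu²⁺/Cu; anode: Ni²⁺/Ni. E°cell = +0.60 V, n = 2.
log K = nE°cell / 0.0592 = (2)(+0.60) / 0.0592 = 20.3.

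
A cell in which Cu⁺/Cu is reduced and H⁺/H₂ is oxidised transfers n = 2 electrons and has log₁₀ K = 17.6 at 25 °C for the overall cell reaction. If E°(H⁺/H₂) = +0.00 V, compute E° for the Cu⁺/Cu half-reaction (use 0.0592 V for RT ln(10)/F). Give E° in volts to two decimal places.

E°cell = (0.0592/n)·log K = (0.0592/2)(17.6) = +0.521 V.
Since Cu⁺/Cu is the cathode and H⁺/H₂ the anode, E°cell = E°(Cu⁺/Cu) − E°(H⁺/H₂).
So E°(Cu⁺/Cu) = E°cell + E°(H⁺/H₂) = +0.521 + (+0.00) = +0.52 V.

+0.52 V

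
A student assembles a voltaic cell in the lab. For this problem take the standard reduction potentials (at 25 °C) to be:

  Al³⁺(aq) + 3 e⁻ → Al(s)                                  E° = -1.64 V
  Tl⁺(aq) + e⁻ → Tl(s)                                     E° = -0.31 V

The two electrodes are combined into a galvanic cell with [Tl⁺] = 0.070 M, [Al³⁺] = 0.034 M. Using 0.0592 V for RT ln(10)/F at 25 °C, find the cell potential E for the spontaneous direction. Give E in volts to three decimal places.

Tl⁺/Tl is the cathode (higher E°), Al³⁺/Al the anode: E°cell = -0.31 − (-1.64) = +1.33 V, n = 3.
Overall: 3 Tl⁺(aq) + Al(s) → 3 Tl(s) + Al³⁺(aq)
Q = [Al³⁺] / ([Tl⁺]^3); log Q = 1.996.
E = E° − (0.0592/n) log Q = +1.33 − (0.0592/3)(1.996) = +1.291 V.

+1.291 V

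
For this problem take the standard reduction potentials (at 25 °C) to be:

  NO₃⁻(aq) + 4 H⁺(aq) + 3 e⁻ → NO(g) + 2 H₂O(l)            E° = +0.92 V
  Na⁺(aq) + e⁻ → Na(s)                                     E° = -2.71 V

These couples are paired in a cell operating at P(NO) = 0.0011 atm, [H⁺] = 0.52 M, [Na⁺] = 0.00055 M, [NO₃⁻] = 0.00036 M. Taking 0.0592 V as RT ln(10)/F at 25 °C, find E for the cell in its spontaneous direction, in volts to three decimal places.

+3.791 V

NO₃⁻/NO is the cathode (higher E°), Na⁺/Na the anode: E°cell = +0.92 − (-2.71) = +3.63 V, n = 3.
Overall: NO₃⁻(aq) + 4 H⁺(aq) + 3 Na(s) → NO(g) + 2 H₂O(l) + 3 Na⁺(aq)
Q = P(NO)·[Na⁺]^3 / ([NO₃⁻]·[H⁺]^4); log Q = -8.158.
E = E° − (0.0592/n) log Q = +3.63 − (0.0592/3)(-8.158) = +3.791 V.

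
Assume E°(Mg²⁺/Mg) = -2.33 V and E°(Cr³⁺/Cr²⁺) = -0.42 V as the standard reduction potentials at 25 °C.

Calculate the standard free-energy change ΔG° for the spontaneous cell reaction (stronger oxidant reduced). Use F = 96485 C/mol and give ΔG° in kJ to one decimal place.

-368.6 kJ

Cr³⁺/Cr²⁺ (E° = -0.42 V) is the cathode; Mg²⁺/Mg (E° = -2.33 V) is the anode, so E°cell = +1.91 V.
Balancing electrons gives n = 2 (lcm of 1 and 2).
ΔG° = −nFE° = −(2)(96485)(+1.91) = -368,573 J = -368.6 kJ.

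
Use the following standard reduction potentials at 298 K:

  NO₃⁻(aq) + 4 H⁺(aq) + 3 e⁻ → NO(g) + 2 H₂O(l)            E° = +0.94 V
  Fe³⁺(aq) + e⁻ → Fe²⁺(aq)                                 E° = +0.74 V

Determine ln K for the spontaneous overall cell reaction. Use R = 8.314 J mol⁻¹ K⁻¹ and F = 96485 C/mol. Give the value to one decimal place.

Cathode: NO₃⁻/NO; anode: Fe³⁺/Fe²⁺. E°cell = (+0.94) − (+0.74) = +0.20 V, with n = 3.
ΔG° = −nFE° = −RT ln K, so ln K = nFE°/(RT) = (3)(96485)(+0.20) / ((8.314)(298)) = 23.366.

23.4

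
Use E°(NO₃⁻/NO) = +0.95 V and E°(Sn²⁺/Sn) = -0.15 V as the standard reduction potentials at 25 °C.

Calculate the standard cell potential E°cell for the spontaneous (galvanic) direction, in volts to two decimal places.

The NO₃⁻/NO couple has the higher reduction potential, so it is the cathode; Sn²⁺/Sn is oxidised at the anode.
E°cell = E°(cathode) − E°(anode) = (+0.95) − (-0.15) = +1.10 V.

+1.10 V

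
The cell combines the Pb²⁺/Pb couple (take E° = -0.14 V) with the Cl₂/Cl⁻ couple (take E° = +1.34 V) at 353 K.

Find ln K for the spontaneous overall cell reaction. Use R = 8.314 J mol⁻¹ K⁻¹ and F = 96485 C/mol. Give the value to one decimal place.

97.3

Cathode: Cl₂/Cl⁻; anode: Pb²⁺/Pb. E°cell = (+1.34) − (-0.14) = +1.48 V, with n = 2.
ΔG° = −nFE° = −RT ln K, so ln K = nFE°/(RT) = (2)(96485)(+1.48) / ((8.314)(353)) = 97.312.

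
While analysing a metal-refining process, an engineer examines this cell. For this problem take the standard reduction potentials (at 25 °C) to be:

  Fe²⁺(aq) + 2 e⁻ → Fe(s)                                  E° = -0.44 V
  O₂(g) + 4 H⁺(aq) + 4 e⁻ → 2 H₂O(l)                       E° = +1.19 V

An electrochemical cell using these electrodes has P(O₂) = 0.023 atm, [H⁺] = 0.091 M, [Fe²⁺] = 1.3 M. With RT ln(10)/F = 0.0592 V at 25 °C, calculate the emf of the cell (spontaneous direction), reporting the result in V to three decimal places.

+1.541 V

O₂/H₂O is the cathode (higher E°), Fe²⁺/Fe the anode: E°cell = +1.19 − (-0.44) = +1.63 V, n = 4.
Overall: O₂(g) + 4 H⁺(aq) + 2 Fe(s) → 2 H₂O(l) + 2 Fe²⁺(aq)
Q = [Fe²⁺]^2 / (P(O₂)·[H⁺]^4); log Q = 6.030.
E = E° − (0.0592/n) log Q = +1.63 − (0.0592/4)(6.030) = +1.541 V.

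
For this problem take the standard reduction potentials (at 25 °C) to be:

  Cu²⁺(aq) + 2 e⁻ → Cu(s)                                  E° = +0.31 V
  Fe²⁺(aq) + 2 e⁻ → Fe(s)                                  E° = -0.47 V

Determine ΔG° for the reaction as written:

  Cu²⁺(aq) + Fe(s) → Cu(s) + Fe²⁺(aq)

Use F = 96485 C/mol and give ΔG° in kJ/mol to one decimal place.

As written, Cu²⁺/Cu is reduced (cathode) and Fe²⁺/Fe is oxidised (anode), so E°cell = (+0.31) − (-0.47) = +0.78 V.
Balancing electrons gives n = 2.
ΔG° = −nFE° = −(2)(96485)(+0.78) = -150,517 J = -150.5 kJ/mol.

-150.5 kJ/mol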